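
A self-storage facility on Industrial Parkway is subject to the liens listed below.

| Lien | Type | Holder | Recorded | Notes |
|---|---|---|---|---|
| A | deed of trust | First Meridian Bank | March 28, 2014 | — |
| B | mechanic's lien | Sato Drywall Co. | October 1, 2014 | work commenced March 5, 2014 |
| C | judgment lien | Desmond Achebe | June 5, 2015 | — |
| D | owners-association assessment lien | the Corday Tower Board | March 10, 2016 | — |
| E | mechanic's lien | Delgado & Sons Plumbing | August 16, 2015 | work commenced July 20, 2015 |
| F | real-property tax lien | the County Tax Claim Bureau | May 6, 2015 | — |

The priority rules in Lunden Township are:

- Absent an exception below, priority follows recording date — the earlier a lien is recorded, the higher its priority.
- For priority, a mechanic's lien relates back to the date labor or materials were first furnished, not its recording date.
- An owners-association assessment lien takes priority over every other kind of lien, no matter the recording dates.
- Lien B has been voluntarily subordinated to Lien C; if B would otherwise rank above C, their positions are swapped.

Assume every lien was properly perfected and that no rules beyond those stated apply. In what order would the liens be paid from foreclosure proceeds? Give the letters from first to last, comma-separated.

D, C, A, F, B, E

Effective dates after the stated exceptions: B is treated as recorded March 5, 2014, the work-commencement date; E is treated as recorded July 20, 2015, the work-commencement date.
D is an owners-association assessment lien and takes priority over every other lien.
The other liens, earliest effective date first: B (March 5, 2014), A (March 28, 2014), F (May 6, 2015), C (June 5, 2015), E (July 20, 2015).
B would otherwise be senior to C, so under the subordination agreement B and C exchange positions.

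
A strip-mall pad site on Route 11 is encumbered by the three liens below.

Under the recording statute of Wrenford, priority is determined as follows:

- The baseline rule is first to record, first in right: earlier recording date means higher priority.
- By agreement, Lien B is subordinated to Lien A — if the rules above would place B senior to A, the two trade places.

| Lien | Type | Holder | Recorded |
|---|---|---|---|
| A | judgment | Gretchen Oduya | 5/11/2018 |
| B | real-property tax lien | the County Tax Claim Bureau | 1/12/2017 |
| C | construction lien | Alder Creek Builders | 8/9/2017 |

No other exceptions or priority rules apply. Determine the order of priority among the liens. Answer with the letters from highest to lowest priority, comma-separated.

A, C, B

Sorted by effective date: B (1/12/2017), C (8/9/2017), A (5/11/2018).
B is senior to A before the subordination, so the two trade places.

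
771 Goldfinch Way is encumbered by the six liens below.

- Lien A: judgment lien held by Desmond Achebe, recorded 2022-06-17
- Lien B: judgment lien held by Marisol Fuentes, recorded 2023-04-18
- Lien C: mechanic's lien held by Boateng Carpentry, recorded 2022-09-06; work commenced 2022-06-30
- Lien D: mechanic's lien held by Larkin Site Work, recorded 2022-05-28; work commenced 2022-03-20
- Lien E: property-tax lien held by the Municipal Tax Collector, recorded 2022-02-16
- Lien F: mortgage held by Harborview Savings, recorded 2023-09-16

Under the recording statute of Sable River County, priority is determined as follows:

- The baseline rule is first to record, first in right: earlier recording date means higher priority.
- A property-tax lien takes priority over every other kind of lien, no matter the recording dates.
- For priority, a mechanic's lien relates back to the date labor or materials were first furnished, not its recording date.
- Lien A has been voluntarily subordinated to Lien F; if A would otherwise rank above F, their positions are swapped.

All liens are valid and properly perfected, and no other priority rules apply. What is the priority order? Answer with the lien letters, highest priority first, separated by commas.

Effective dates after the stated exceptions: C relates back to 2022-06-30 (work commenced); D's effective date is 2022-03-20, when work began.
E is a property-tax lien, so it outranks all other liens regardless of date.
Among the remaining liens, by effective date: D (2022-03-20), A (2022-06-17), C (2022-06-30), B (2023-04-18), F (2023-09-16).
A is senior to F before the subordination, so the two trade places.

E, D, F, C, B, A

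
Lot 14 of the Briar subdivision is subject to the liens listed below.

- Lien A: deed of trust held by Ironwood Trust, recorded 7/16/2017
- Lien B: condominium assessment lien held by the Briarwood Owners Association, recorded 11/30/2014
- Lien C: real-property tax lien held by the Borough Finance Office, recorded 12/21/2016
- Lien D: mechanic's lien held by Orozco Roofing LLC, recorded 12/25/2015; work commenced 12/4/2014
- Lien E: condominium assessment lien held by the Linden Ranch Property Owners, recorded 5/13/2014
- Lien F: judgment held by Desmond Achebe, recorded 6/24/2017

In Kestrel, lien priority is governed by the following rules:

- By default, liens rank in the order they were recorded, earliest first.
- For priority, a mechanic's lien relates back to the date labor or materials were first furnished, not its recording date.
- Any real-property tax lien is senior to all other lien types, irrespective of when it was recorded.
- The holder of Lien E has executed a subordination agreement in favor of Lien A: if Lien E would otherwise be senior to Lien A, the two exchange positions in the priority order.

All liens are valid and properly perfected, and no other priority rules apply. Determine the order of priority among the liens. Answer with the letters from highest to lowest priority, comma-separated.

C, A, B, D, F, E

Effective dates: D is treated as recorded 12/4/2014, the work-commencement date.
C, as a real-property tax lien, has superpriority and ranks first.
Remaining liens by effective date: E (5/13/2014), B (11/30/2014), D (12/4/2014), F (6/24/2017), A (7/16/2017).
E would otherwise be senior to A, so under the subordination agreement E and A exchange positions.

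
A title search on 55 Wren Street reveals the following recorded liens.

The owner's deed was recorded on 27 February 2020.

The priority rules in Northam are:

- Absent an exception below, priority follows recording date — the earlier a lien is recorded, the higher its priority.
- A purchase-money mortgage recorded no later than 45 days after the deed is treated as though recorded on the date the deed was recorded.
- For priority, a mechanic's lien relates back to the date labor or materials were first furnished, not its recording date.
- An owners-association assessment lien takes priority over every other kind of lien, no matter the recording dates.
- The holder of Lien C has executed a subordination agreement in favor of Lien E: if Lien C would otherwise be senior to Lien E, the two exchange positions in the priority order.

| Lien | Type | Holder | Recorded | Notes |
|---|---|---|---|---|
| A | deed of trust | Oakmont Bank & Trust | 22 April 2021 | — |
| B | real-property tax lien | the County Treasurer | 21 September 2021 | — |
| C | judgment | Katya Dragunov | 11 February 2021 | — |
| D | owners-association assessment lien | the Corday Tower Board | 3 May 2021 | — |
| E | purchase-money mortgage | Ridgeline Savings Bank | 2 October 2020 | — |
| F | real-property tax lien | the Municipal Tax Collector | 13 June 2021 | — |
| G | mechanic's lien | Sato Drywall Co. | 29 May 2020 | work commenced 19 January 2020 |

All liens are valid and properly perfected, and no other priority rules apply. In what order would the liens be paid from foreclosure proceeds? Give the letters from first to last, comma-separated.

Effective dates: E was recorded 218 days after the deed — beyond 45 days — so no relation-back applies; G relates back to 19 January 2020 (work commenced).
D is an owners-association assessment lien and takes priority over every other lien.
Among the remaining liens, by effective date: G (19 January 2020), E (2 October 2020), C (11 February 2021), A (22 April 2021), F (13 June 2021), B (21 September 2021).
C is already junior to E, so the subordination agreement changes nothing.

D, G, E, C, A, F, B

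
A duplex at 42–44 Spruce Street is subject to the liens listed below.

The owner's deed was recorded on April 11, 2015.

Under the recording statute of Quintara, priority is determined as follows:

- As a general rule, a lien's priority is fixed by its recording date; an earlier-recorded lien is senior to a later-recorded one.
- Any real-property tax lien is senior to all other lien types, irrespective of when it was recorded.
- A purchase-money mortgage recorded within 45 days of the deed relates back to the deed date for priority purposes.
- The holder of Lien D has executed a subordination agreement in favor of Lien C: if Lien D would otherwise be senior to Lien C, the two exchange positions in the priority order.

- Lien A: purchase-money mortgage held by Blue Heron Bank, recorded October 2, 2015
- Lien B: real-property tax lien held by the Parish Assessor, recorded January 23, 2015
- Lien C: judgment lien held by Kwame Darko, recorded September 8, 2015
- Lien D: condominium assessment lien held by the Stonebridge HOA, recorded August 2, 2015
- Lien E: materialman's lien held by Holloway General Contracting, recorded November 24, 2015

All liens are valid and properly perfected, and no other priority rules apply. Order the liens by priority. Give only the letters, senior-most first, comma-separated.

Adjusting effective dates: A was recorded 174 days after the deed, outside the 45-day window, so it keeps its recording date.
B, as a real-property tax lien, has superpriority and ranks first.
Among the remaining liens, by effective date: D (August 2, 2015), C (September 8, 2015), A (October 2, 2015), E (November 24, 2015).
D is senior to C before the subordination, so the two trade places.

B, C, D, A, E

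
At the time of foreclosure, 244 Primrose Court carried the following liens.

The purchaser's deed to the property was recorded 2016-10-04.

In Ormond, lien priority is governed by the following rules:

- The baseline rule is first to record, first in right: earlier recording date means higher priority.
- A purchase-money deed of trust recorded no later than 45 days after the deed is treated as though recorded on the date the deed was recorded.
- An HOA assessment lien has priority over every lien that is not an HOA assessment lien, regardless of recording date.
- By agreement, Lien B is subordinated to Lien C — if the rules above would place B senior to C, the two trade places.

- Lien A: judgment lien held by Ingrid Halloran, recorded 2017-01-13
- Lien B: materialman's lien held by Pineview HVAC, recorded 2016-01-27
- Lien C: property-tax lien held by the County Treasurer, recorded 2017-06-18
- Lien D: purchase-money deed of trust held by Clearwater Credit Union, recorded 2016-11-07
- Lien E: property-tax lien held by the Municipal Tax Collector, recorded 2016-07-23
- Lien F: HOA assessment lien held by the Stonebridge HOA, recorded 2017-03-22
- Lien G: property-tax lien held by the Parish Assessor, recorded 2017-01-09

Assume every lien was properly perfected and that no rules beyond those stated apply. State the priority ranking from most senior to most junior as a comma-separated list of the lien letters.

F, C, E, D, G, A, B

Adjusting effective dates: D relates back to the deed date 2016-10-04.
F is an HOA assessment lien, so it outranks all other liens regardless of date.
The other liens, earliest effective date first: B (2016-01-27), E (2016-07-23), D (2016-10-04), G (2017-01-09), A (2017-01-13), C (2017-06-18).
B would otherwise be senior to C, so under the subordination agreement B and C exchange positions.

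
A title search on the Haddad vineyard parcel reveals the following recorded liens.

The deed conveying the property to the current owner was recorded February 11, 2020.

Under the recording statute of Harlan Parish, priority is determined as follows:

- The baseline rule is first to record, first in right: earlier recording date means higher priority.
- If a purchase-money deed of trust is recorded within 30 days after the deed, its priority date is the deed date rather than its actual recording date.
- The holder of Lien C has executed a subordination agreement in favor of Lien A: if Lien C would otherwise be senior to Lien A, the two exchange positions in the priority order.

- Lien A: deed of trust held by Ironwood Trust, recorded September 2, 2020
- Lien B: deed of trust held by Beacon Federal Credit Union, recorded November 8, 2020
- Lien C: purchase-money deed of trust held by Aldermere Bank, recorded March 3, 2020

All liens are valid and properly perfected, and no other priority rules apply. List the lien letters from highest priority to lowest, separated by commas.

A, C, B

Effective dates: C was recorded within the 30-day window, so its effective date is the deed date February 11, 2020.
By effective date, earliest first: C (February 11, 2020), A (September 2, 2020), B (November 8, 2020).
C is senior to A before the subordination, so the two trade places.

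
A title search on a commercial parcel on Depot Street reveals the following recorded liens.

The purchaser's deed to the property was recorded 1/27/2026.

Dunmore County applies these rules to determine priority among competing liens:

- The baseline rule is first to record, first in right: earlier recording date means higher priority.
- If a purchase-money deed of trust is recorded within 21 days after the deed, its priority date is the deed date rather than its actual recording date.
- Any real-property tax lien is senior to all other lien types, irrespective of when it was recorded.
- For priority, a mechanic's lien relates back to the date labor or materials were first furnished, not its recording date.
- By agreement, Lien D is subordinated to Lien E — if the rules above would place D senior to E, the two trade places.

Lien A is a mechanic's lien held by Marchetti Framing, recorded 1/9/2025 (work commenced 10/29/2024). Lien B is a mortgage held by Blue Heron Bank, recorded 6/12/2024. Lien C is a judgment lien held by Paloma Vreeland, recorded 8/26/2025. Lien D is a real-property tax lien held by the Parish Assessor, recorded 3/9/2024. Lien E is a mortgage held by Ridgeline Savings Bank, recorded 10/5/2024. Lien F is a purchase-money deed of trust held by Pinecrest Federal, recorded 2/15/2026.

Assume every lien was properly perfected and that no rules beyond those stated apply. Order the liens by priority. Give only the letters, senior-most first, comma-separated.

E, B, D, A, C, F

Adjusting effective dates: A's effective date is 10/29/2024, when work began; F's effective date is the deed date, 1/27/2026.
D is a real-property tax lien and takes priority over every other lien.
Remaining liens by effective date: B (6/12/2024), E (10/5/2024), A (10/29/2024), C (8/26/2025), F (1/27/2026).
Because D would otherwise rank above E, the subordination swaps them.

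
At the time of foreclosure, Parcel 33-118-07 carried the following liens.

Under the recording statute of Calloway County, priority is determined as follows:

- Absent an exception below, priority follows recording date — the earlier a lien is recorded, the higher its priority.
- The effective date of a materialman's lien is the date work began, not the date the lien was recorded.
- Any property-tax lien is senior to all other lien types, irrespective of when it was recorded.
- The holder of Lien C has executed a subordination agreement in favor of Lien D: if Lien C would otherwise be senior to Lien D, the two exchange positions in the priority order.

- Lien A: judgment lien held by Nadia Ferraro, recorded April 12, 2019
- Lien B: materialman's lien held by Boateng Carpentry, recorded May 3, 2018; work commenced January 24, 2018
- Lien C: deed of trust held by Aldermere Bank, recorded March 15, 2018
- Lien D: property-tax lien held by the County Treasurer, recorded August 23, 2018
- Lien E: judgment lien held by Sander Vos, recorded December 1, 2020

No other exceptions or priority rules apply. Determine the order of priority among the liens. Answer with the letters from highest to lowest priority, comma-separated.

D, B, C, A, E

Effective dates after the stated exceptions: B is treated as recorded January 24, 2018, the work-commencement date.
D is a property-tax lien, so it outranks all other liens regardless of date.
Ordering the rest by effective date: B (January 24, 2018), C (March 15, 2018), A (April 12, 2019), E (December 1, 2020).
C already ranks below D; the subordination has no effect.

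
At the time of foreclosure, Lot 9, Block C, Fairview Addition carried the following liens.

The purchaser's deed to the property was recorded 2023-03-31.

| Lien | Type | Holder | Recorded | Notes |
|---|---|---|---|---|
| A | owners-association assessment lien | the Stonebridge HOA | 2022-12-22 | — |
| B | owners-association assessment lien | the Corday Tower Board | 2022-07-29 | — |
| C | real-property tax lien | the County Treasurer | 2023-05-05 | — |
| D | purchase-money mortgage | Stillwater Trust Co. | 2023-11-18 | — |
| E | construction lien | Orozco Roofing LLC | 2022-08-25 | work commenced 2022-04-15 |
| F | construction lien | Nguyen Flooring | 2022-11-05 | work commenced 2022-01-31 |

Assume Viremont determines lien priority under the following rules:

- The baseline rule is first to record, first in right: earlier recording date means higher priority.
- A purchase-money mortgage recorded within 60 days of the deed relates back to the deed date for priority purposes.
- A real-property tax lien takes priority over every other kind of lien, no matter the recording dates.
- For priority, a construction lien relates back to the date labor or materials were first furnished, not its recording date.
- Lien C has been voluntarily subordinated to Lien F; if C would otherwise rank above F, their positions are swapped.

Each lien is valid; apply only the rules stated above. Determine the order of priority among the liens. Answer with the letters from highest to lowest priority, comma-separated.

Adjusting effective dates: D was recorded 232 days after the deed — beyond 60 days — so no relation-back applies; E is treated as recorded 2022-04-15, the work-commencement date; F's effective date is 2022-01-31, when work began.
C, as a real-property tax lien, has superpriority and ranks first.
Remaining liens by effective date: F (2022-01-31), E (2022-04-15), B (2022-07-29), A (2022-12-22), D (2023-11-18).
Because C would otherwise rank above F, the subordination swaps them.

F, C, E, B, A, D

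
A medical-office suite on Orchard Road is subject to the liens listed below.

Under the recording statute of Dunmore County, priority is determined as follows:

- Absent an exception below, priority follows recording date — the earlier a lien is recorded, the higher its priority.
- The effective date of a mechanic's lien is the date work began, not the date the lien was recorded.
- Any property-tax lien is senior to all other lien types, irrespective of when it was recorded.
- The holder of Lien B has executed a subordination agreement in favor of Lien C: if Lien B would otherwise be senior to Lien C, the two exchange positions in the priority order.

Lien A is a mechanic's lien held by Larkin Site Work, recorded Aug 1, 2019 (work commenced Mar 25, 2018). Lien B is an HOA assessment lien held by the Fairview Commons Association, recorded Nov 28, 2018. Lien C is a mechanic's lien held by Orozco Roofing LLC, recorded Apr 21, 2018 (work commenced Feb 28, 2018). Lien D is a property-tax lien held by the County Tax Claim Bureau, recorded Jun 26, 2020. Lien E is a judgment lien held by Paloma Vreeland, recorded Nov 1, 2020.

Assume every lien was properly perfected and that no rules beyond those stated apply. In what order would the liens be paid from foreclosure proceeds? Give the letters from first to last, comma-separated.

Effective dates: A is treated as recorded Mar 25, 2018, the work-commencement date; C is treated as recorded Feb 28, 2018, the work-commencement date.
D is a property-tax lien and takes priority over every other lien.
Among the remaining liens, by effective date: C (Feb 28, 2018), A (Mar 25, 2018), B (Nov 28, 2018), E (Nov 1, 2020).
Since B is not senior to C, the subordination leaves the order unchanged.

D, C, A, B, E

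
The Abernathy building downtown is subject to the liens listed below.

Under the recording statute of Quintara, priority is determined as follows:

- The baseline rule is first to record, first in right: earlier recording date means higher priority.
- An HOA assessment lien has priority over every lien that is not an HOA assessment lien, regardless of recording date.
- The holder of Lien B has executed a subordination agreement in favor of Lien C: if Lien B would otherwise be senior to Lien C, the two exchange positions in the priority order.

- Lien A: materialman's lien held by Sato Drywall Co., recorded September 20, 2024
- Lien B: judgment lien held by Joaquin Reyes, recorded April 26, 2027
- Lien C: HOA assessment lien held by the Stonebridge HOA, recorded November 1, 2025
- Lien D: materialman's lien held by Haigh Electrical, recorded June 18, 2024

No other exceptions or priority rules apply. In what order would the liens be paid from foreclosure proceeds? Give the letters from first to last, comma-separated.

C, D, A, B

As an HOA assessment lien, C is senior to every other lien.
Ordering the rest by effective date: D (June 18, 2024), A (September 20, 2024), B (April 26, 2027).
B already ranks below C; the subordination has no effect.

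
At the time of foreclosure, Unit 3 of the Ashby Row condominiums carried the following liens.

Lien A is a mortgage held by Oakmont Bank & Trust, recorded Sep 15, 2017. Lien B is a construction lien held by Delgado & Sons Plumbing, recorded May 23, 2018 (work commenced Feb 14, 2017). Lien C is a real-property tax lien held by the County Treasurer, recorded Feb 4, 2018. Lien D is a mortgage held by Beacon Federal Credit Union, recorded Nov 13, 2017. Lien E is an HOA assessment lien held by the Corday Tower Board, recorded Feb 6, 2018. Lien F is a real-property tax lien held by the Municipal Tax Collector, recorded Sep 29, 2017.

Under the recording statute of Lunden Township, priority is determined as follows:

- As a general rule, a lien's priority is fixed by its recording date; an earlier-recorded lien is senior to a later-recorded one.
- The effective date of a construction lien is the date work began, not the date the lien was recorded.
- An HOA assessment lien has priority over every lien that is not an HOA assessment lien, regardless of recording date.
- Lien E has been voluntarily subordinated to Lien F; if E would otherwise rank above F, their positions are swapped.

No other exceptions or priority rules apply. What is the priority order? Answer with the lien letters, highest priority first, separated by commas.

F, B, A, E, D, C

Effective dates: B's effective date is Feb 14, 2017, when work began.
E is an HOA assessment lien and takes priority over every other lien.
Among the remaining liens, by effective date: B (Feb 14, 2017), A (Sep 15, 2017), F (Sep 29, 2017), D (Nov 13, 2017), C (Feb 4, 2018).
Because E would otherwise rank above F, the subordination swaps them.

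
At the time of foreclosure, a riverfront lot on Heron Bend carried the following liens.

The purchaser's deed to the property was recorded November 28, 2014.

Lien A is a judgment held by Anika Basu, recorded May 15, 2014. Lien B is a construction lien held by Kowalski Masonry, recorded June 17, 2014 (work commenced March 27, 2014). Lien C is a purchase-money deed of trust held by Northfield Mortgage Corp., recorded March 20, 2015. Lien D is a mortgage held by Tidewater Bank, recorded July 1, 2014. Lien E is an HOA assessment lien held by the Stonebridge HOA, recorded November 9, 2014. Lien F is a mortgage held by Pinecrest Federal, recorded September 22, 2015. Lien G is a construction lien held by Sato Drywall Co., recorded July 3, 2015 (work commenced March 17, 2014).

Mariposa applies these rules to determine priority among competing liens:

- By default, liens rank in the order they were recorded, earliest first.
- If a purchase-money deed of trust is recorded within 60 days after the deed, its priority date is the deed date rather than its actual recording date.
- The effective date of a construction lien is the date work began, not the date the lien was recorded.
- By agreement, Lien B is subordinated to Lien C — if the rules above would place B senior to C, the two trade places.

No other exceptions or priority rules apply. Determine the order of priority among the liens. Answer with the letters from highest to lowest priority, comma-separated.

Adjusting effective dates: B's effective date is March 27, 2014, when work began; C was recorded 112 days after the deed, outside the 60-day window, so it keeps its recording date; G is treated as recorded March 17, 2014, the work-commencement date.
Sorted by effective date: G (March 17, 2014), B (March 27, 2014), A (May 15, 2014), D (July 1, 2014), E (November 9, 2014), C (March 20, 2015), F (September 22, 2015).
B would otherwise be senior to C, so under the subordination agreement B and C exchange positions.

G, C, A, D, E, B, F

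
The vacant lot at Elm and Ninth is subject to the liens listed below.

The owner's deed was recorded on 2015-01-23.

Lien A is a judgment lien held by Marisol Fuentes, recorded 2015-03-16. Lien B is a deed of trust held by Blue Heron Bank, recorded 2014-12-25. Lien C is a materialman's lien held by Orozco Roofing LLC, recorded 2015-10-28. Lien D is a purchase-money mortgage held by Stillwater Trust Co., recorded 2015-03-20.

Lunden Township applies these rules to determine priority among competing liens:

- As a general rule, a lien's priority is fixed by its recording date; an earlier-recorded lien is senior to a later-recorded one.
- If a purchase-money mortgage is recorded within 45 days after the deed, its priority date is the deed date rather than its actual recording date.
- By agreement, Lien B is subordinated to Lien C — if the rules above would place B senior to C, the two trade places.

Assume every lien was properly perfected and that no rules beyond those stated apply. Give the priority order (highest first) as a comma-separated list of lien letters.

First, effective dates: D missed the 45-day window (56 days after the deed), so its recording date stands.
Ordering by effective date: B (2014-12-25), A (2015-03-16), D (2015-03-20), C (2015-10-28).
Because B would otherwise rank above C, the subordination swaps them.

C, A, D, B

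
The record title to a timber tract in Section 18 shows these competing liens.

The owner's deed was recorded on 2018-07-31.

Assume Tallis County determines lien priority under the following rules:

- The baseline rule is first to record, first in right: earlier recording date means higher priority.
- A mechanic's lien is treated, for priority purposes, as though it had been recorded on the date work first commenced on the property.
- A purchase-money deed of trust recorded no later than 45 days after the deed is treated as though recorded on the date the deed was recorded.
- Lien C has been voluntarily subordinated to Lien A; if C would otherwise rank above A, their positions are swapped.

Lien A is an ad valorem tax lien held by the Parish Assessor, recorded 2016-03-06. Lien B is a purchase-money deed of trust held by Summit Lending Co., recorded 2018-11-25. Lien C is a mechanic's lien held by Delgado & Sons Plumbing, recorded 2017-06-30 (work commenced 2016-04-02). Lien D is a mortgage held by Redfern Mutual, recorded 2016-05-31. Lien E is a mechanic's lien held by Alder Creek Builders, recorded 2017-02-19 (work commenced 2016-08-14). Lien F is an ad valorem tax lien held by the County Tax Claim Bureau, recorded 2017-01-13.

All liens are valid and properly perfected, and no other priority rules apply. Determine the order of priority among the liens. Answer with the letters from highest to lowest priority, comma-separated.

A, C, D, E, F, B

Adjusting effective dates: B was recorded 117 days after the deed — beyond 45 days — so no relation-back applies; C is treated as recorded 2016-04-02, the work-commencement date; E relates back to 2016-08-14 (work commenced).
Sorted by effective date: A (2016-03-06), C (2016-04-02), D (2016-05-31), E (2016-08-14), F (2017-01-13), B (2018-11-25).
Since C is not senior to A, the subordination leaves the order unchanged.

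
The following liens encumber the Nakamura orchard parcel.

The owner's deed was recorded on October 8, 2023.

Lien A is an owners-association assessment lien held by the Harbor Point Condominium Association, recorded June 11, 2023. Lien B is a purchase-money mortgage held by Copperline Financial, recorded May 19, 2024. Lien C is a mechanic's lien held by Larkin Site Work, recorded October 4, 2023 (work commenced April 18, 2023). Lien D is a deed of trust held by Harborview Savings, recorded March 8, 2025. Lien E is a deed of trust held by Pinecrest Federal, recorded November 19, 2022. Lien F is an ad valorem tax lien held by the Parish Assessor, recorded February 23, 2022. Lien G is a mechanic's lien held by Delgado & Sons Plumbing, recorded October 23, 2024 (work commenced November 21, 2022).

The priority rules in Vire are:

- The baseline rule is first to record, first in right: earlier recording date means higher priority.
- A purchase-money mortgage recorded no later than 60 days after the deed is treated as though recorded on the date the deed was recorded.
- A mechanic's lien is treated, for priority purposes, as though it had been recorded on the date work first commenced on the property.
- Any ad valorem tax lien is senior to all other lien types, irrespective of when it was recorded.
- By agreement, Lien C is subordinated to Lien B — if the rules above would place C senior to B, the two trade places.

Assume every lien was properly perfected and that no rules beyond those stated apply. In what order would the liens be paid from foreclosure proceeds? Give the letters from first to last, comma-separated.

First, effective dates: B was recorded 224 days after the deed, outside the 60-day window, so it keeps its recording date; C relates back to April 18, 2023 (work commenced); G relates back to November 21, 2022 (work commenced).
F, as an ad valorem tax lien, has superpriority and ranks first.
Remaining liens by effective date: E (November 19, 2022), G (November 21, 2022), C (April 18, 2023), A (June 11, 2023), B (May 19, 2024), D (March 8, 2025).
The subordination applies — C was senior to B — so C and B swap.

F, E, G, B, A, C, D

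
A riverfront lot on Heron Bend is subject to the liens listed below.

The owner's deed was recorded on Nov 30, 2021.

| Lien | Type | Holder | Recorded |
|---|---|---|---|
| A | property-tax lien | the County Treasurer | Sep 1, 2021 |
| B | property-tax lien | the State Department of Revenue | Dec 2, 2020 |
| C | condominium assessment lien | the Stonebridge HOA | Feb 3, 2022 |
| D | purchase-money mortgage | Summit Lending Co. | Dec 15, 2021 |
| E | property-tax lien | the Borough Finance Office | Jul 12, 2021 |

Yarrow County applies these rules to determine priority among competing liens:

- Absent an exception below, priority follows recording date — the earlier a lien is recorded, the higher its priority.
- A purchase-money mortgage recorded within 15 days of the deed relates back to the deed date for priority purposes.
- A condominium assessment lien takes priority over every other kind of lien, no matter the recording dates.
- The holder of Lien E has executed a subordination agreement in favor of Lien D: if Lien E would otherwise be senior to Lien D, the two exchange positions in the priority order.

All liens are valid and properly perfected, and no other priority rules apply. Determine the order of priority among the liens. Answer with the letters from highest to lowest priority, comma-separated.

C, B, D, A, E

Effective dates: D relates back to the deed date Nov 30, 2021.
As a condominium assessment lien, C is senior to every other lien.
The other liens, earliest effective date first: B (Dec 2, 2020), E (Jul 12, 2021), A (Sep 1, 2021), D (Nov 30, 2021).
The subordination applies — E was senior to D — so E and D swap.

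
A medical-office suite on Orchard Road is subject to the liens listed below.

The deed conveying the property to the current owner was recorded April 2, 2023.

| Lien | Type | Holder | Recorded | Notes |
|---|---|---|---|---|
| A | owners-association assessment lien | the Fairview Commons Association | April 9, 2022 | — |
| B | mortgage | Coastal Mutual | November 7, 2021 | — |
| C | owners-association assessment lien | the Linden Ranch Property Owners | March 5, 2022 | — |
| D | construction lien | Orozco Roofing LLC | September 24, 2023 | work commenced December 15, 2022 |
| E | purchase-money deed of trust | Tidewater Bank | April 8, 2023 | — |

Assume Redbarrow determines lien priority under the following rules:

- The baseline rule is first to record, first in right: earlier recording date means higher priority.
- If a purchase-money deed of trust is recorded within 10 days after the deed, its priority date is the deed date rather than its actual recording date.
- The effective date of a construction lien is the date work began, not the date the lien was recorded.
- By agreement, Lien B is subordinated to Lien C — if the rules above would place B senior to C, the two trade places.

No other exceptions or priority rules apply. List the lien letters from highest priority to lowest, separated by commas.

Adjusting effective dates: D's effective date is December 15, 2022, when work began; E's effective date is the deed date, April 2, 2023.
Sorted by effective date: B (November 7, 2021), C (March 5, 2022), A (April 9, 2022), D (December 15, 2022), E (April 2, 2023).
The subordination applies — B was senior to C — so B and C swap.

C, B, A, D, E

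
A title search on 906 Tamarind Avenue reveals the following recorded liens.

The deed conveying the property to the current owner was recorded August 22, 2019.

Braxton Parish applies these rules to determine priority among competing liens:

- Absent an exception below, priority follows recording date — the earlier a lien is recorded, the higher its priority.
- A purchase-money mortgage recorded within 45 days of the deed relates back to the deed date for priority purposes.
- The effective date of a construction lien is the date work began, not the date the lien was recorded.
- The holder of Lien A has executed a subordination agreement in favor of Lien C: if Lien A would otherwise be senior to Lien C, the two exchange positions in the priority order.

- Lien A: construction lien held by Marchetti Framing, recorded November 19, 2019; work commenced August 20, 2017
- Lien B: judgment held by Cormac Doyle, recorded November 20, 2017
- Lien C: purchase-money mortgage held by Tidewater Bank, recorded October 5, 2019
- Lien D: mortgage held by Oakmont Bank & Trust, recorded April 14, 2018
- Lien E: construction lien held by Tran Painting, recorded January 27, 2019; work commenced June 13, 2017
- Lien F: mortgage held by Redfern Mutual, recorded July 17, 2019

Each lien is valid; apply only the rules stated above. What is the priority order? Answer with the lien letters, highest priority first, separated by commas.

Effective dates: A is treated as recorded August 20, 2017, the work-commencement date; C's effective date is the deed date, August 22, 2019; E is treated as recorded June 13, 2017, the work-commencement date.
Sorted by effective date: E (June 13, 2017), A (August 20, 2017), B (November 20, 2017), D (April 14, 2018), F (July 17, 2019), C (August 22, 2019).
A is senior to C before the subordination, so the two trade places.

E, C, B, D, F, A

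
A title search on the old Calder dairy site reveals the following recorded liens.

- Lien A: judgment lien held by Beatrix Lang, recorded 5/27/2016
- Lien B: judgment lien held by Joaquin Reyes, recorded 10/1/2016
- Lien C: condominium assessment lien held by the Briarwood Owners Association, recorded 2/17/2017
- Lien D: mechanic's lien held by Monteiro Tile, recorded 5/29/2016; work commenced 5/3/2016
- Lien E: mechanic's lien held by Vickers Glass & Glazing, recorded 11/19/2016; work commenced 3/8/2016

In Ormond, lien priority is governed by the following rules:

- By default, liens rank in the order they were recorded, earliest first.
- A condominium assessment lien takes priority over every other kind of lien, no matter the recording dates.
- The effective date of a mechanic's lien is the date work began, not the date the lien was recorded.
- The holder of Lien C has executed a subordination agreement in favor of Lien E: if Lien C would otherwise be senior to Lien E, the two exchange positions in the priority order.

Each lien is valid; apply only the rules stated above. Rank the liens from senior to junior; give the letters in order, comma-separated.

E, C, D, A, B

Effective dates: D relates back to 5/3/2016 (work commenced); E is treated as recorded 3/8/2016, the work-commencement date.
C is a condominium assessment lien and takes priority over every other lien.
Remaining liens by effective date: E (3/8/2016), D (5/3/2016), A (5/27/2016), B (10/1/2016).
The subordination applies — C was senior to E — so C and E swap.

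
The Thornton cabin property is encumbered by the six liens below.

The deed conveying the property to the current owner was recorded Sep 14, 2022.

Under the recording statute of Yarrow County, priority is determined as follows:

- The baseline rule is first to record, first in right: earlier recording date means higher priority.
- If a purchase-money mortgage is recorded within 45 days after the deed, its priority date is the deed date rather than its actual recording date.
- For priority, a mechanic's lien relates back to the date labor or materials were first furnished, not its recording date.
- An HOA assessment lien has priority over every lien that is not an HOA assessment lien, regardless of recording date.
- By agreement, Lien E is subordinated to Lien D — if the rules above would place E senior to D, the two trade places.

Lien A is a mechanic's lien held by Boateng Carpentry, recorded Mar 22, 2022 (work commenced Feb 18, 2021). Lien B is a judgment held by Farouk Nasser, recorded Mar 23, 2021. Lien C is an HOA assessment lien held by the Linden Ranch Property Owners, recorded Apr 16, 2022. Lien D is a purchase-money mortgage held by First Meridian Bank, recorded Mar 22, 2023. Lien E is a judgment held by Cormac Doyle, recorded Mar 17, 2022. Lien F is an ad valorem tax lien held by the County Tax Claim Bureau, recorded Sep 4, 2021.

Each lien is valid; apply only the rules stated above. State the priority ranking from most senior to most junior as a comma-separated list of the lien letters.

C, A, B, F, D, E

First, effective dates: A's effective date is Feb 18, 2021, when work began; D was recorded 189 days after the deed, outside the 45-day window, so it keeps its recording date.
C is an HOA assessment lien and takes priority over every other lien.
The other liens, earliest effective date first: A (Feb 18, 2021), B (Mar 23, 2021), F (Sep 4, 2021), E (Mar 17, 2022), D (Mar 22, 2023).
E would otherwise be senior to D, so under the subordination agreement E and D exchange positions.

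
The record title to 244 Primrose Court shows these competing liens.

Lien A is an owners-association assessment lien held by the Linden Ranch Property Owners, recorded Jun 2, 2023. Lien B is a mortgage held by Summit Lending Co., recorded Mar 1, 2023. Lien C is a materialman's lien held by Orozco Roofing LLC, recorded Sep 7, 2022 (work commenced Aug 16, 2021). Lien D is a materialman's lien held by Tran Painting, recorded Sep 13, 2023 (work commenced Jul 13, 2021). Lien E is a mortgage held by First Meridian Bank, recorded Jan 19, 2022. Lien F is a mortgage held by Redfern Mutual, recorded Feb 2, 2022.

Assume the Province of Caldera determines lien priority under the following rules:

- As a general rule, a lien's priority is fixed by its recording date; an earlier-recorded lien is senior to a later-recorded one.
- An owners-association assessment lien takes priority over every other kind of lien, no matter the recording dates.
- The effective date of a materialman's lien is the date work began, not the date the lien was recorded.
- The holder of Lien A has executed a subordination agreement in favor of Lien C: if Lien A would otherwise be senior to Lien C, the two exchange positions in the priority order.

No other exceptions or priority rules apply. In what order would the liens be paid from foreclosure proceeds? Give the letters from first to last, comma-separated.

C, D, A, E, F, B

First, effective dates: C relates back to Aug 16, 2021 (work commenced); D is treated as recorded Jul 13, 2021, the work-commencement date.
A, as an owners-association assessment lien, has superpriority and ranks first.
Remaining liens by effective date: D (Jul 13, 2021), C (Aug 16, 2021), E (Jan 19, 2022), F (Feb 2, 2022), B (Mar 1, 2023).
A would otherwise be senior to C, so under the subordination agreement A and C exchange positions.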